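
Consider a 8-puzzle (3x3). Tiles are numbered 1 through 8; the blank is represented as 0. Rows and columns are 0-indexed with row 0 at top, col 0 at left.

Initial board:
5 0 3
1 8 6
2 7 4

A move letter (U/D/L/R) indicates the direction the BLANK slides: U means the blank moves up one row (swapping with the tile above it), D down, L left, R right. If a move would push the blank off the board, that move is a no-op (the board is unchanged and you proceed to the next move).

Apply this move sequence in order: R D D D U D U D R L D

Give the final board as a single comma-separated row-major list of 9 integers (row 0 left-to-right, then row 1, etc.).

Answer: 5, 3, 6, 1, 8, 4, 2, 0, 7

Derivation:
After move 1 (R):
5 3 0
1 8 6
2 7 4

After move 2 (D):
5 3 6
1 8 0
2 7 4

After move 3 (D):
5 3 6
1 8 4
2 7 0

After move 4 (D):
5 3 6
1 8 4
2 7 0

After move 5 (U):
5 3 6
1 8 0
2 7 4

After move 6 (D):
5 3 6
1 8 4
2 7 0

After move 7 (U):
5 3 6
1 8 0
2 7 4

After move 8 (D):
5 3 6
1 8 4
2 7 0

After move 9 (R):
5 3 6
1 8 4
2 7 0

After move 10 (L):
5 3 6
1 8 4
2 0 7

After move 11 (D):
5 3 6
1 8 4
2 0 7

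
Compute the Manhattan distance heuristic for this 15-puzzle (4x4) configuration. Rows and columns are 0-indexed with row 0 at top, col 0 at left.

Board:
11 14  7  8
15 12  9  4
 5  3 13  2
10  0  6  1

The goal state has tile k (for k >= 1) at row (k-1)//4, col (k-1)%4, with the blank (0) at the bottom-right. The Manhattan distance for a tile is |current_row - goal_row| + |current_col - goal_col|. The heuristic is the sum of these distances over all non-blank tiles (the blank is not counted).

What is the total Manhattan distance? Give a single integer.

Answer: 42

Derivation:
Tile 11: (0,0)->(2,2) = 4
Tile 14: (0,1)->(3,1) = 3
Tile 7: (0,2)->(1,2) = 1
Tile 8: (0,3)->(1,3) = 1
Tile 15: (1,0)->(3,2) = 4
Tile 12: (1,1)->(2,3) = 3
Tile 9: (1,2)->(2,0) = 3
Tile 4: (1,3)->(0,3) = 1
Tile 5: (2,0)->(1,0) = 1
Tile 3: (2,1)->(0,2) = 3
Tile 13: (2,2)->(3,0) = 3
Tile 2: (2,3)->(0,1) = 4
Tile 10: (3,0)->(2,1) = 2
Tile 6: (3,2)->(1,1) = 3
Tile 1: (3,3)->(0,0) = 6
Sum: 4 + 3 + 1 + 1 + 4 + 3 + 3 + 1 + 1 + 3 + 3 + 4 + 2 + 3 + 6 = 42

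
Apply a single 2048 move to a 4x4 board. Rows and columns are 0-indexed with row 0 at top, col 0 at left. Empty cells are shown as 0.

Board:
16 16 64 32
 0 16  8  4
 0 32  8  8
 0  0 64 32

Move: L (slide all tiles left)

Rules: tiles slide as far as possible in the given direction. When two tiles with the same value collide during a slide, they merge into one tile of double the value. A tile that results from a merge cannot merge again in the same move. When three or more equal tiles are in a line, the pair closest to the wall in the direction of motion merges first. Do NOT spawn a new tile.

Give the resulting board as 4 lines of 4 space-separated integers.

Slide left:
row 0: [16, 16, 64, 32] -> [32, 64, 32, 0]
row 1: [0, 16, 8, 4] -> [16, 8, 4, 0]
row 2: [0, 32, 8, 8] -> [32, 16, 0, 0]
row 3: [0, 0, 64, 32] -> [64, 32, 0, 0]

Answer: 32 64 32  0
16  8  4  0
32 16  0  0
64 32  0  0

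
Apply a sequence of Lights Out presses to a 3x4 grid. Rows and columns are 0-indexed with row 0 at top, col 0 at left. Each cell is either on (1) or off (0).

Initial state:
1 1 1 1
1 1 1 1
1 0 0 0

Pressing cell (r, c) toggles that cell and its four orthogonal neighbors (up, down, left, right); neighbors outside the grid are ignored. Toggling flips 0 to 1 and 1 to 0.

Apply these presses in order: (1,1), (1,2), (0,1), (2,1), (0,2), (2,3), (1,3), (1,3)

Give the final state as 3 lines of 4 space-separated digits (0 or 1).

After press 1 at (1,1):
1 0 1 1
0 0 0 1
1 1 0 0

After press 2 at (1,2):
1 0 0 1
0 1 1 0
1 1 1 0

After press 3 at (0,1):
0 1 1 1
0 0 1 0
1 1 1 0

After press 4 at (2,1):
0 1 1 1
0 1 1 0
0 0 0 0

After press 5 at (0,2):
0 0 0 0
0 1 0 0
0 0 0 0

After press 6 at (2,3):
0 0 0 0
0 1 0 1
0 0 1 1

After press 7 at (1,3):
0 0 0 1
0 1 1 0
0 0 1 0

After press 8 at (1,3):
0 0 0 0
0 1 0 1
0 0 1 1

Answer: 0 0 0 0
0 1 0 1
0 0 1 1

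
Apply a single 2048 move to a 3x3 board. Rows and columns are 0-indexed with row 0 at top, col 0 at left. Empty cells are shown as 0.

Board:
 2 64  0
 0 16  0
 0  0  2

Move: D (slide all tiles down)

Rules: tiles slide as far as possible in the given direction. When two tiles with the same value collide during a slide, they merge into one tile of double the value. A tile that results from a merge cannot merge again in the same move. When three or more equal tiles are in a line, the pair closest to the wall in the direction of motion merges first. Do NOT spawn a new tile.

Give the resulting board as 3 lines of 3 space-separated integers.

Slide down:
col 0: [2, 0, 0] -> [0, 0, 2]
col 1: [64, 16, 0] -> [0, 64, 16]
col 2: [0, 0, 2] -> [0, 0, 2]

Answer:  0  0  0
 0 64  0
 2 16  2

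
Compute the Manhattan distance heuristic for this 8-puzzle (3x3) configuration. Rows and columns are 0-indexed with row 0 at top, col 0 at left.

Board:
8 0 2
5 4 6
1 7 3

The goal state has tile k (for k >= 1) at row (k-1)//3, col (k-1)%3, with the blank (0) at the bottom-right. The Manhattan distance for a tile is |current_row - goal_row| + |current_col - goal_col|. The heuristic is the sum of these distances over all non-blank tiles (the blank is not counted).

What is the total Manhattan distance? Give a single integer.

Tile 8: at (0,0), goal (2,1), distance |0-2|+|0-1| = 3
Tile 2: at (0,2), goal (0,1), distance |0-0|+|2-1| = 1
Tile 5: at (1,0), goal (1,1), distance |1-1|+|0-1| = 1
Tile 4: at (1,1), goal (1,0), distance |1-1|+|1-0| = 1
Tile 6: at (1,2), goal (1,2), distance |1-1|+|2-2| = 0
Tile 1: at (2,0), goal (0,0), distance |2-0|+|0-0| = 2
Tile 7: at (2,1), goal (2,0), distance |2-2|+|1-0| = 1
Tile 3: at (2,2), goal (0,2), distance |2-0|+|2-2| = 2
Sum: 3 + 1 + 1 + 1 + 0 + 2 + 1 + 2 = 11

Answer: 11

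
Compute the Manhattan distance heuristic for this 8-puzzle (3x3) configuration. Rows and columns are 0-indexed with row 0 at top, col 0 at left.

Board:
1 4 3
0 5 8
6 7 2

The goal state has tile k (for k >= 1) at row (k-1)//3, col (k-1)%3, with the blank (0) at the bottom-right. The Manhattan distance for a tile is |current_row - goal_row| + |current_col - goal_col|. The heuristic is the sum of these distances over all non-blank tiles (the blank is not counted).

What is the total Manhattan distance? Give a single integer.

Tile 1: at (0,0), goal (0,0), distance |0-0|+|0-0| = 0
Tile 4: at (0,1), goal (1,0), distance |0-1|+|1-0| = 2
Tile 3: at (0,2), goal (0,2), distance |0-0|+|2-2| = 0
Tile 5: at (1,1), goal (1,1), distance |1-1|+|1-1| = 0
Tile 8: at (1,2), goal (2,1), distance |1-2|+|2-1| = 2
Tile 6: at (2,0), goal (1,2), distance |2-1|+|0-2| = 3
Tile 7: at (2,1), goal (2,0), distance |2-2|+|1-0| = 1
Tile 2: at (2,2), goal (0,1), distance |2-0|+|2-1| = 3
Sum: 0 + 2 + 0 + 0 + 2 + 3 + 1 + 3 = 11

Answer: 11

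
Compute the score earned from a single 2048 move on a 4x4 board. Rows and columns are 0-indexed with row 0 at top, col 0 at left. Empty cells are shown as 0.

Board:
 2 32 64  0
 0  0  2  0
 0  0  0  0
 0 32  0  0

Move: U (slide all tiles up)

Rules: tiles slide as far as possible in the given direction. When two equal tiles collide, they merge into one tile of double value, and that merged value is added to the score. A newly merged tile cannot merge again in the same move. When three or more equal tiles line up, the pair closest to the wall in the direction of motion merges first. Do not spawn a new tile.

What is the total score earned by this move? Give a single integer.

Slide up:
col 0: [2, 0, 0, 0] -> [2, 0, 0, 0]  score +0 (running 0)
col 1: [32, 0, 0, 32] -> [64, 0, 0, 0]  score +64 (running 64)
col 2: [64, 2, 0, 0] -> [64, 2, 0, 0]  score +0 (running 64)
col 3: [0, 0, 0, 0] -> [0, 0, 0, 0]  score +0 (running 64)
Board after move:
 2 64 64  0
 0  0  2  0
 0  0  0  0
 0  0  0  0

Answer: 64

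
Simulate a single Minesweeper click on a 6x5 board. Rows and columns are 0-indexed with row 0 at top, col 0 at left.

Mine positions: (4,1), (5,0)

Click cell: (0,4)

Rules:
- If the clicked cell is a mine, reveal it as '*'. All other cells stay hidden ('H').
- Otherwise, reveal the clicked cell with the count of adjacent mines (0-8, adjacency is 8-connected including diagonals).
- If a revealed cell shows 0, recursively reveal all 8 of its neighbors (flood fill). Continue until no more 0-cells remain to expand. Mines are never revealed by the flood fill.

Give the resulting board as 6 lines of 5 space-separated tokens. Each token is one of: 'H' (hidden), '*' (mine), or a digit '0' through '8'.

0 0 0 0 0
0 0 0 0 0
0 0 0 0 0
1 1 1 0 0
H H 1 0 0
H H 1 0 0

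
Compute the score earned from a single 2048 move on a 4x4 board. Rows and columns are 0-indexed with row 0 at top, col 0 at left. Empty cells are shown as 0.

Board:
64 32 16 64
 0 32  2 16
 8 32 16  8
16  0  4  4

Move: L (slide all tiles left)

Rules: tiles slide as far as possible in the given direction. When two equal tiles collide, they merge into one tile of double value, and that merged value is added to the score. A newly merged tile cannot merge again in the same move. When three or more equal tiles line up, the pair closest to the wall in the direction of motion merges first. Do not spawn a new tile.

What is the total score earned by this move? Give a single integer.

Slide left:
row 0: [64, 32, 16, 64] -> [64, 32, 16, 64]  score +0 (running 0)
row 1: [0, 32, 2, 16] -> [32, 2, 16, 0]  score +0 (running 0)
row 2: [8, 32, 16, 8] -> [8, 32, 16, 8]  score +0 (running 0)
row 3: [16, 0, 4, 4] -> [16, 8, 0, 0]  score +8 (running 8)
Board after move:
64 32 16 64
32  2 16  0
 8 32 16  8
16  8  0  0

Answer: 8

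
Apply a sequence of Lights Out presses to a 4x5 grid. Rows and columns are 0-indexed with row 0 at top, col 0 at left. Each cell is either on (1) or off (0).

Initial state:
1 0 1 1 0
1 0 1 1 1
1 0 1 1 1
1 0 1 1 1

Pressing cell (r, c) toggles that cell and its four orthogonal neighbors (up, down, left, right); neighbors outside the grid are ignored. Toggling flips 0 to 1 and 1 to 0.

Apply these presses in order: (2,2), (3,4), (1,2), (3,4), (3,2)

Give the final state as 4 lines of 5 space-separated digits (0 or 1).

Answer: 1 0 0 1 0
1 1 1 0 1
1 1 0 0 1
1 1 1 0 1

Derivation:
After press 1 at (2,2):
1 0 1 1 0
1 0 0 1 1
1 1 0 0 1
1 0 0 1 1

After press 2 at (3,4):
1 0 1 1 0
1 0 0 1 1
1 1 0 0 0
1 0 0 0 0

After press 3 at (1,2):
1 0 0 1 0
1 1 1 0 1
1 1 1 0 0
1 0 0 0 0

After press 4 at (3,4):
1 0 0 1 0
1 1 1 0 1
1 1 1 0 1
1 0 0 1 1

After press 5 at (3,2):
1 0 0 1 0
1 1 1 0 1
1 1 0 0 1
1 1 1 0 1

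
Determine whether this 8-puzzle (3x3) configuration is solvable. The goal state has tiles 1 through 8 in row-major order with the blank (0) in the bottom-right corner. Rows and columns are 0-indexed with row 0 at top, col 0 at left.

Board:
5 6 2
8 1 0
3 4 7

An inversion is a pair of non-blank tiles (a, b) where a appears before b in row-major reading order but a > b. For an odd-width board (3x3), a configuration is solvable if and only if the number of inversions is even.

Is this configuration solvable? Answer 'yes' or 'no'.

Answer: no

Derivation:
Inversions (pairs i<j in row-major order where tile[i] > tile[j] > 0): 13
13 is odd, so the puzzle is not solvable.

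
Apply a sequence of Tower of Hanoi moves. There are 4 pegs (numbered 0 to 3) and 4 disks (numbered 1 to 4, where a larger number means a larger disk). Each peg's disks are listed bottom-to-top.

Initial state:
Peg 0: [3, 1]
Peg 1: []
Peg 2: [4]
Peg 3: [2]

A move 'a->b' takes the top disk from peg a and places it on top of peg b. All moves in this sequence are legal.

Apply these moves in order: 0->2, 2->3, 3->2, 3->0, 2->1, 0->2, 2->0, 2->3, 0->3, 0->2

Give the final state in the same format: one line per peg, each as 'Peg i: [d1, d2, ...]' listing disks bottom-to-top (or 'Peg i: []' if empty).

Answer: Peg 0: []
Peg 1: [1]
Peg 2: [3]
Peg 3: [4, 2]

Derivation:
After move 1 (0->2):
Peg 0: [3]
Peg 1: []
Peg 2: [4, 1]
Peg 3: [2]

After move 2 (2->3):
Peg 0: [3]
Peg 1: []
Peg 2: [4]
Peg 3: [2, 1]

After move 3 (3->2):
Peg 0: [3]
Peg 1: []
Peg 2: [4, 1]
Peg 3: [2]

After move 4 (3->0):
Peg 0: [3, 2]
Peg 1: []
Peg 2: [4, 1]
Peg 3: []

After move 5 (2->1):
Peg 0: [3, 2]
Peg 1: [1]
Peg 2: [4]
Peg 3: []

After move 6 (0->2):
Peg 0: [3]
Peg 1: [1]
Peg 2: [4, 2]
Peg 3: []

After move 7 (2->0):
Peg 0: [3, 2]
Peg 1: [1]
Peg 2: [4]
Peg 3: []

After move 8 (2->3):
Peg 0: [3, 2]
Peg 1: [1]
Peg 2: []
Peg 3: [4]

After move 9 (0->3):
Peg 0: [3]
Peg 1: [1]
Peg 2: []
Peg 3: [4, 2]

After move 10 (0->2):
Peg 0: []
Peg 1: [1]
Peg 2: [3]
Peg 3: [4, 2]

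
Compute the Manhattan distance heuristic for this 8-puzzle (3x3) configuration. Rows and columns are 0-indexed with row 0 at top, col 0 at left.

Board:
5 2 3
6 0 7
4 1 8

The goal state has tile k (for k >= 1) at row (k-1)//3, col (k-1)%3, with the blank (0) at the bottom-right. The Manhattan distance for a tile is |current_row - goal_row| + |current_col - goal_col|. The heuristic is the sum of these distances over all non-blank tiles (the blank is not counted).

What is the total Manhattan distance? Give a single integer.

Answer: 12

Derivation:
Tile 5: (0,0)->(1,1) = 2
Tile 2: (0,1)->(0,1) = 0
Tile 3: (0,2)->(0,2) = 0
Tile 6: (1,0)->(1,2) = 2
Tile 7: (1,2)->(2,0) = 3
Tile 4: (2,0)->(1,0) = 1
Tile 1: (2,1)->(0,0) = 3
Tile 8: (2,2)->(2,1) = 1
Sum: 2 + 0 + 0 + 2 + 3 + 1 + 3 + 1 = 12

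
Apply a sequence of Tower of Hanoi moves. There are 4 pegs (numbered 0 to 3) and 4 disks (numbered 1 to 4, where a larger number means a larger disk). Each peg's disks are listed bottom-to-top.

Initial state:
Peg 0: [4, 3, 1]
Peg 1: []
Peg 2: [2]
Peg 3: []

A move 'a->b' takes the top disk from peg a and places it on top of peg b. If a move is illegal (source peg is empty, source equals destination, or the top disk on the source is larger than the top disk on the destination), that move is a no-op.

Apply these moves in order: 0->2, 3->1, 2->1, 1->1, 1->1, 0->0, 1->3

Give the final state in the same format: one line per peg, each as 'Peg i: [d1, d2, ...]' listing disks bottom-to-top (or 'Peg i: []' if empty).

After move 1 (0->2):
Peg 0: [4, 3]
Peg 1: []
Peg 2: [2, 1]
Peg 3: []

After move 2 (3->1):
Peg 0: [4, 3]
Peg 1: []
Peg 2: [2, 1]
Peg 3: []

After move 3 (2->1):
Peg 0: [4, 3]
Peg 1: [1]
Peg 2: [2]
Peg 3: []

After move 4 (1->1):
Peg 0: [4, 3]
Peg 1: [1]
Peg 2: [2]
Peg 3: []

After move 5 (1->1):
Peg 0: [4, 3]
Peg 1: [1]
Peg 2: [2]
Peg 3: []

After move 6 (0->0):
Peg 0: [4, 3]
Peg 1: [1]
Peg 2: [2]
Peg 3: []

After move 7 (1->3):
Peg 0: [4, 3]
Peg 1: []
Peg 2: [2]
Peg 3: [1]

Answer: Peg 0: [4, 3]
Peg 1: []
Peg 2: [2]
Peg 3: [1]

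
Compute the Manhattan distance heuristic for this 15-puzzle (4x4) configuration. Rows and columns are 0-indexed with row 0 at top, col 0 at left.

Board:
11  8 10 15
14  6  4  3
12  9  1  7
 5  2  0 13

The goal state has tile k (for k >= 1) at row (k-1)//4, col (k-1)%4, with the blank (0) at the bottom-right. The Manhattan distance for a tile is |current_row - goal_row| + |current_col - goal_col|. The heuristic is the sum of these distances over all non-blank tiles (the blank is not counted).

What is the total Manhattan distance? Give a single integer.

Answer: 39

Derivation:
Tile 11: (0,0)->(2,2) = 4
Tile 8: (0,1)->(1,3) = 3
Tile 10: (0,2)->(2,1) = 3
Tile 15: (0,3)->(3,2) = 4
Tile 14: (1,0)->(3,1) = 3
Tile 6: (1,1)->(1,1) = 0
Tile 4: (1,2)->(0,3) = 2
Tile 3: (1,3)->(0,2) = 2
Tile 12: (2,0)->(2,3) = 3
Tile 9: (2,1)->(2,0) = 1
Tile 1: (2,2)->(0,0) = 4
Tile 7: (2,3)->(1,2) = 2
Tile 5: (3,0)->(1,0) = 2
Tile 2: (3,1)->(0,1) = 3
Tile 13: (3,3)->(3,0) = 3
Sum: 4 + 3 + 3 + 4 + 3 + 0 + 2 + 2 + 3 + 1 + 4 + 2 + 2 + 3 + 3 = 39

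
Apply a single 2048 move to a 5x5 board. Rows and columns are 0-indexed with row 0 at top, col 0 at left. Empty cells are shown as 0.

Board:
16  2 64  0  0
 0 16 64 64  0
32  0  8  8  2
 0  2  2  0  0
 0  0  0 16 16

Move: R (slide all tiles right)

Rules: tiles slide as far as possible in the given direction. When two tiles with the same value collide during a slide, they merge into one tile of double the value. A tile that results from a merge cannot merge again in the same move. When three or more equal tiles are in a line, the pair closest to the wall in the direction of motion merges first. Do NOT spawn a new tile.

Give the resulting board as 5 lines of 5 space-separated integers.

Answer:   0   0  16   2  64
  0   0   0  16 128
  0   0  32  16   2
  0   0   0   0   4
  0   0   0   0  32

Derivation:
Slide right:
row 0: [16, 2, 64, 0, 0] -> [0, 0, 16, 2, 64]
row 1: [0, 16, 64, 64, 0] -> [0, 0, 0, 16, 128]
row 2: [32, 0, 8, 8, 2] -> [0, 0, 32, 16, 2]
row 3: [0, 2, 2, 0, 0] -> [0, 0, 0, 0, 4]
row 4: [0, 0, 0, 16, 16] -> [0, 0, 0, 0, 32]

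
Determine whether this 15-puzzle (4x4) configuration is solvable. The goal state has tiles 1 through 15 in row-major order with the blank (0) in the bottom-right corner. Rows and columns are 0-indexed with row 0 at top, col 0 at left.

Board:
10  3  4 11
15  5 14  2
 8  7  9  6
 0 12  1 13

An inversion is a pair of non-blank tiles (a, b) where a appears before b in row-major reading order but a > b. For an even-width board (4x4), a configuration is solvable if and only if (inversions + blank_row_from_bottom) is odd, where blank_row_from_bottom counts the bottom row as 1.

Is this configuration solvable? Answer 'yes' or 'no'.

Inversions: 50
Blank is in row 3 (0-indexed from top), which is row 1 counting from the bottom (bottom = 1).
50 + 1 = 51, which is odd, so the puzzle is solvable.

Answer: yes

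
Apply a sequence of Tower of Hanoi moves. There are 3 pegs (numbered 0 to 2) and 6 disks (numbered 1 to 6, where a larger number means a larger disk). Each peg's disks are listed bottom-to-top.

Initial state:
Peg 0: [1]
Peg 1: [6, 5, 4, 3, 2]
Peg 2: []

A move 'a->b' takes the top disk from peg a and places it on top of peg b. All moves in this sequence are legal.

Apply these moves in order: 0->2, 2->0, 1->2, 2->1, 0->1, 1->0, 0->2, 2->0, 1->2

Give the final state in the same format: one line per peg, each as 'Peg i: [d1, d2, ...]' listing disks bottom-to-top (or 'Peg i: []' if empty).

After move 1 (0->2):
Peg 0: []
Peg 1: [6, 5, 4, 3, 2]
Peg 2: [1]

After move 2 (2->0):
Peg 0: [1]
Peg 1: [6, 5, 4, 3, 2]
Peg 2: []

After move 3 (1->2):
Peg 0: [1]
Peg 1: [6, 5, 4, 3]
Peg 2: [2]

After move 4 (2->1):
Peg 0: [1]
Peg 1: [6, 5, 4, 3, 2]
Peg 2: []

After move 5 (0->1):
Peg 0: []
Peg 1: [6, 5, 4, 3, 2, 1]
Peg 2: []

After move 6 (1->0):
Peg 0: [1]
Peg 1: [6, 5, 4, 3, 2]
Peg 2: []

After move 7 (0->2):
Peg 0: []
Peg 1: [6, 5, 4, 3, 2]
Peg 2: [1]

After move 8 (2->0):
Peg 0: [1]
Peg 1: [6, 5, 4, 3, 2]
Peg 2: []

After move 9 (1->2):
Peg 0: [1]
Peg 1: [6, 5, 4, 3]
Peg 2: [2]

Answer: Peg 0: [1]
Peg 1: [6, 5, 4, 3]
Peg 2: [2]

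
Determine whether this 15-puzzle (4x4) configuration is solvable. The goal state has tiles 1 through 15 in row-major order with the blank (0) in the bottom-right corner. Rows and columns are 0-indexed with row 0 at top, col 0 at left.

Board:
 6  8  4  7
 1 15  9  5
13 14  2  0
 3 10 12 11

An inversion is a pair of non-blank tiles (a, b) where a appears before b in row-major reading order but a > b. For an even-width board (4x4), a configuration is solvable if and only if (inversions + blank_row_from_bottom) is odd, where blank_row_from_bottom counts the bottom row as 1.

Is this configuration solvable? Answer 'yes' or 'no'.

Inversions: 43
Blank is in row 2 (0-indexed from top), which is row 2 counting from the bottom (bottom = 1).
43 + 2 = 45, which is odd, so the puzzle is solvable.

Answer: yes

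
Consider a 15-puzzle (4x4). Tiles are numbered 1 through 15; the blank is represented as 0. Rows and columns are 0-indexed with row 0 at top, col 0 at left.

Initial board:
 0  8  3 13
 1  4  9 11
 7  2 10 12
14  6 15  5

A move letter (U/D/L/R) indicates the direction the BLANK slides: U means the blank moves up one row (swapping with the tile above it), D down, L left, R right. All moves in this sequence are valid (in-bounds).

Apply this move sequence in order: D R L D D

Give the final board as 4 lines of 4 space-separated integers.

After move 1 (D):
 1  8  3 13
 0  4  9 11
 7  2 10 12
14  6 15  5

After move 2 (R):
 1  8  3 13
 4  0  9 11
 7  2 10 12
14  6 15  5

After move 3 (L):
 1  8  3 13
 0  4  9 11
 7  2 10 12
14  6 15  5

After move 4 (D):
 1  8  3 13
 7  4  9 11
 0  2 10 12
14  6 15  5

After move 5 (D):
 1  8  3 13
 7  4  9 11
14  2 10 12
 0  6 15  5

Answer:  1  8  3 13
 7  4  9 11
14  2 10 12
 0  6 15  5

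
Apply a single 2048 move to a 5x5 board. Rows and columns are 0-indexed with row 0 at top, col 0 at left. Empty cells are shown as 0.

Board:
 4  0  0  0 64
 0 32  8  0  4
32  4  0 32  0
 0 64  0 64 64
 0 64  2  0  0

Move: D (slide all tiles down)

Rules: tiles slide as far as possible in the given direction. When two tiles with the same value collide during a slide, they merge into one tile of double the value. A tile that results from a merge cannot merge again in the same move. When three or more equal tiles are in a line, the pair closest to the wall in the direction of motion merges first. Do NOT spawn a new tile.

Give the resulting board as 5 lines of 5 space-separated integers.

Answer:   0   0   0   0   0
  0   0   0   0   0
  0  32   0   0  64
  4   4   8  32   4
 32 128   2  64  64

Derivation:
Slide down:
col 0: [4, 0, 32, 0, 0] -> [0, 0, 0, 4, 32]
col 1: [0, 32, 4, 64, 64] -> [0, 0, 32, 4, 128]
col 2: [0, 8, 0, 0, 2] -> [0, 0, 0, 8, 2]
col 3: [0, 0, 32, 64, 0] -> [0, 0, 0, 32, 64]
col 4: [64, 4, 0, 64, 0] -> [0, 0, 64, 4, 64]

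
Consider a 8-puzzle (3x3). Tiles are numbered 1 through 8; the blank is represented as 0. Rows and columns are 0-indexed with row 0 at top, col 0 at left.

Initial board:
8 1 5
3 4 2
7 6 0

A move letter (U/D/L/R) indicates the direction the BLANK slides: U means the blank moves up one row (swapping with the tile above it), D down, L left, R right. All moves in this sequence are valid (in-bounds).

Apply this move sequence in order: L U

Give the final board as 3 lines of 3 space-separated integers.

Answer: 8 1 5
3 0 2
7 4 6

Derivation:
After move 1 (L):
8 1 5
3 4 2
7 0 6

After move 2 (U):
8 1 5
3 0 2
7 4 6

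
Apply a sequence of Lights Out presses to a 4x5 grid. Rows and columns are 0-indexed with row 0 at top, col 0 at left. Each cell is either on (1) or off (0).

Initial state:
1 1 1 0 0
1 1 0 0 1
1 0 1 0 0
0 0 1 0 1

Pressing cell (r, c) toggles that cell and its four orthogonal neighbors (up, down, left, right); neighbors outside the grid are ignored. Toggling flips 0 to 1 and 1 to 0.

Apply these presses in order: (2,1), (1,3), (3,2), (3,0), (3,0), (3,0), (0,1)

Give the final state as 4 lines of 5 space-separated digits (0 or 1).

After press 1 at (2,1):
1 1 1 0 0
1 0 0 0 1
0 1 0 0 0
0 1 1 0 1

After press 2 at (1,3):
1 1 1 1 0
1 0 1 1 0
0 1 0 1 0
0 1 1 0 1

After press 3 at (3,2):
1 1 1 1 0
1 0 1 1 0
0 1 1 1 0
0 0 0 1 1

After press 4 at (3,0):
1 1 1 1 0
1 0 1 1 0
1 1 1 1 0
1 1 0 1 1

After press 5 at (3,0):
1 1 1 1 0
1 0 1 1 0
0 1 1 1 0
0 0 0 1 1

After press 6 at (3,0):
1 1 1 1 0
1 0 1 1 0
1 1 1 1 0
1 1 0 1 1

After press 7 at (0,1):
0 0 0 1 0
1 1 1 1 0
1 1 1 1 0
1 1 0 1 1

Answer: 0 0 0 1 0
1 1 1 1 0
1 1 1 1 0
1 1 0 1 1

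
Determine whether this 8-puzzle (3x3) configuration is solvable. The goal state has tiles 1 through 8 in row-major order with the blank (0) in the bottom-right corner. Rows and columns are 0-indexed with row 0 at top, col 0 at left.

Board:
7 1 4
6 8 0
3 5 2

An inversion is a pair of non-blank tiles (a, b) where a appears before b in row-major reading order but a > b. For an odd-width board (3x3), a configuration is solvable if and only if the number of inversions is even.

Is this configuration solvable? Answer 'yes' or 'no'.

Answer: yes

Derivation:
Inversions (pairs i<j in row-major order where tile[i] > tile[j] > 0): 16
16 is even, so the puzzle is solvable.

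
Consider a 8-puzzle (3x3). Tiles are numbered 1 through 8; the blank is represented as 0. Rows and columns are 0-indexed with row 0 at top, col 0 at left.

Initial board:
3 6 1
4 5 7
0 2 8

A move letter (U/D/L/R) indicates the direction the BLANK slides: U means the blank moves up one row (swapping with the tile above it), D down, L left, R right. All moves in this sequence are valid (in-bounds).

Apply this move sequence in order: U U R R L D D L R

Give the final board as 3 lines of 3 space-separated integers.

After move 1 (U):
3 6 1
0 5 7
4 2 8

After move 2 (U):
0 6 1
3 5 7
4 2 8

After move 3 (R):
6 0 1
3 5 7
4 2 8

After move 4 (R):
6 1 0
3 5 7
4 2 8

After move 5 (L):
6 0 1
3 5 7
4 2 8

After move 6 (D):
6 5 1
3 0 7
4 2 8

After move 7 (D):
6 5 1
3 2 7
4 0 8

After move 8 (L):
6 5 1
3 2 7
0 4 8

After move 9 (R):
6 5 1
3 2 7
4 0 8

Answer: 6 5 1
3 2 7
4 0 8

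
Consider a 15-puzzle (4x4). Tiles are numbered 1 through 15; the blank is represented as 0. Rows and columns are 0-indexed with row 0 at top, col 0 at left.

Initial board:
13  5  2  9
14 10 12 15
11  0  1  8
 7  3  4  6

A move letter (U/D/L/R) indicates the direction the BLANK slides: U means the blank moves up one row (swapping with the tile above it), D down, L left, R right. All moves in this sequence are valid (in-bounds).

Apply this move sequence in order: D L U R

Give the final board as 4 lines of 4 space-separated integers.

After move 1 (D):
13  5  2  9
14 10 12 15
11  3  1  8
 7  0  4  6

After move 2 (L):
13  5  2  9
14 10 12 15
11  3  1  8
 0  7  4  6

After move 3 (U):
13  5  2  9
14 10 12 15
 0  3  1  8
11  7  4  6

After move 4 (R):
13  5  2  9
14 10 12 15
 3  0  1  8
11  7  4  6

Answer: 13  5  2  9
14 10 12 15
 3  0  1  8
11  7  4  6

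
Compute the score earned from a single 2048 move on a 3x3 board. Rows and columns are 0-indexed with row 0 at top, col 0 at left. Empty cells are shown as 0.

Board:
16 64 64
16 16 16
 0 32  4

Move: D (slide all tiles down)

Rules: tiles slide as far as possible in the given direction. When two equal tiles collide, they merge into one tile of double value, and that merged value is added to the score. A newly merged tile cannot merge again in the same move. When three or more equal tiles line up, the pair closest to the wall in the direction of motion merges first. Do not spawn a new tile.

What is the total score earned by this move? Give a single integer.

Slide down:
col 0: [16, 16, 0] -> [0, 0, 32]  score +32 (running 32)
col 1: [64, 16, 32] -> [64, 16, 32]  score +0 (running 32)
col 2: [64, 16, 4] -> [64, 16, 4]  score +0 (running 32)
Board after move:
 0 64 64
 0 16 16
32 32  4

Answer: 32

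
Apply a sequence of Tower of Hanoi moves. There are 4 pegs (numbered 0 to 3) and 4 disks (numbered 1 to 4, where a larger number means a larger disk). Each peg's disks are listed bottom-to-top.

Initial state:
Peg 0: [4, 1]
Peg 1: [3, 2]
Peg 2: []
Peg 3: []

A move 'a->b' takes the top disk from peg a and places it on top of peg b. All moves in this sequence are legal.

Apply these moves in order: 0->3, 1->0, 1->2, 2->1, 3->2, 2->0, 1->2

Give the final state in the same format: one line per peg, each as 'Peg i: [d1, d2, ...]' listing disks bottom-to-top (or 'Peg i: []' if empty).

After move 1 (0->3):
Peg 0: [4]
Peg 1: [3, 2]
Peg 2: []
Peg 3: [1]

After move 2 (1->0):
Peg 0: [4, 2]
Peg 1: [3]
Peg 2: []
Peg 3: [1]

After move 3 (1->2):
Peg 0: [4, 2]
Peg 1: []
Peg 2: [3]
Peg 3: [1]

After move 4 (2->1):
Peg 0: [4, 2]
Peg 1: [3]
Peg 2: []
Peg 3: [1]

After move 5 (3->2):
Peg 0: [4, 2]
Peg 1: [3]
Peg 2: [1]
Peg 3: []

After move 6 (2->0):
Peg 0: [4, 2, 1]
Peg 1: [3]
Peg 2: []
Peg 3: []

After move 7 (1->2):
Peg 0: [4, 2, 1]
Peg 1: []
Peg 2: [3]
Peg 3: []

Answer: Peg 0: [4, 2, 1]
Peg 1: []
Peg 2: [3]
Peg 3: []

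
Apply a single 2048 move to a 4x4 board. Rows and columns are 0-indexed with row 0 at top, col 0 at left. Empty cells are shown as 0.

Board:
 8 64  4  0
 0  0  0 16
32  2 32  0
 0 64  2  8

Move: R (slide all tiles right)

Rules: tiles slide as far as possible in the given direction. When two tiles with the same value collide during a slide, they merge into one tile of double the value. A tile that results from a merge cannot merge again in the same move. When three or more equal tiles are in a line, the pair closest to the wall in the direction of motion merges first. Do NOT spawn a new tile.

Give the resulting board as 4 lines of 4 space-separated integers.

Slide right:
row 0: [8, 64, 4, 0] -> [0, 8, 64, 4]
row 1: [0, 0, 0, 16] -> [0, 0, 0, 16]
row 2: [32, 2, 32, 0] -> [0, 32, 2, 32]
row 3: [0, 64, 2, 8] -> [0, 64, 2, 8]

Answer:  0  8 64  4
 0  0  0 16
 0 32  2 32
 0 64  2  8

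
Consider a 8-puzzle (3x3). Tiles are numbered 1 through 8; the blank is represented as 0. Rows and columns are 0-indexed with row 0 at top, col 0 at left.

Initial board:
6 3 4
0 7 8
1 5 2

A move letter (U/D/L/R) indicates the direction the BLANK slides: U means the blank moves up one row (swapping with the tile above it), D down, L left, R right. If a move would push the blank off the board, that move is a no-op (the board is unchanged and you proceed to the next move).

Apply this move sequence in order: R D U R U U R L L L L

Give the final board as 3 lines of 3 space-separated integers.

After move 1 (R):
6 3 4
7 0 8
1 5 2

After move 2 (D):
6 3 4
7 5 8
1 0 2

After move 3 (U):
6 3 4
7 0 8
1 5 2

After move 4 (R):
6 3 4
7 8 0
1 5 2

After move 5 (U):
6 3 0
7 8 4
1 5 2

After move 6 (U):
6 3 0
7 8 4
1 5 2

After move 7 (R):
6 3 0
7 8 4
1 5 2

After move 8 (L):
6 0 3
7 8 4
1 5 2

After move 9 (L):
0 6 3
7 8 4
1 5 2

After move 10 (L):
0 6 3
7 8 4
1 5 2

After move 11 (L):
0 6 3
7 8 4
1 5 2

Answer: 0 6 3
7 8 4
1 5 2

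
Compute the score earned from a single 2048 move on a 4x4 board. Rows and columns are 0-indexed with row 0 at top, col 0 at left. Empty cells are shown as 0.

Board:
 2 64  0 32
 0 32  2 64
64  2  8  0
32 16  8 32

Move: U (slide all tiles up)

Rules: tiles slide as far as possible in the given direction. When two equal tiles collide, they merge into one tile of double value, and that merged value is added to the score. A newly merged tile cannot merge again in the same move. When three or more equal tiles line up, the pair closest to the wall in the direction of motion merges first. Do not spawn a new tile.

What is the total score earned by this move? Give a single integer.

Slide up:
col 0: [2, 0, 64, 32] -> [2, 64, 32, 0]  score +0 (running 0)
col 1: [64, 32, 2, 16] -> [64, 32, 2, 16]  score +0 (running 0)
col 2: [0, 2, 8, 8] -> [2, 16, 0, 0]  score +16 (running 16)
col 3: [32, 64, 0, 32] -> [32, 64, 32, 0]  score +0 (running 16)
Board after move:
 2 64  2 32
64 32 16 64
32  2  0 32
 0 16  0  0

Answer: 16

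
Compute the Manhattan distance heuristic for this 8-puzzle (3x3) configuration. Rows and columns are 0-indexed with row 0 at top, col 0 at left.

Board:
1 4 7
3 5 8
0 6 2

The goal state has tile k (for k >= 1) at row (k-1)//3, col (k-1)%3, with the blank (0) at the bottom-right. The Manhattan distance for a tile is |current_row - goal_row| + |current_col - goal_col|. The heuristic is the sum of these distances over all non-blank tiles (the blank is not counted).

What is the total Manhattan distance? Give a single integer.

Answer: 16

Derivation:
Tile 1: (0,0)->(0,0) = 0
Tile 4: (0,1)->(1,0) = 2
Tile 7: (0,2)->(2,0) = 4
Tile 3: (1,0)->(0,2) = 3
Tile 5: (1,1)->(1,1) = 0
Tile 8: (1,2)->(2,1) = 2
Tile 6: (2,1)->(1,2) = 2
Tile 2: (2,2)->(0,1) = 3
Sum: 0 + 2 + 4 + 3 + 0 + 2 + 2 + 3 = 16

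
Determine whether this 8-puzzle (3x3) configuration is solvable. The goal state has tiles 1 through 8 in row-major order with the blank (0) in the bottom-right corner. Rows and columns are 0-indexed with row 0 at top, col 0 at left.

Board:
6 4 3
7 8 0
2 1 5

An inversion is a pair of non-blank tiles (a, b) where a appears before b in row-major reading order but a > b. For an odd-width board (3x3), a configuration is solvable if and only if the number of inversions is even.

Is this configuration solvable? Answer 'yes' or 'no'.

Answer: no

Derivation:
Inversions (pairs i<j in row-major order where tile[i] > tile[j] > 0): 17
17 is odd, so the puzzle is not solvable.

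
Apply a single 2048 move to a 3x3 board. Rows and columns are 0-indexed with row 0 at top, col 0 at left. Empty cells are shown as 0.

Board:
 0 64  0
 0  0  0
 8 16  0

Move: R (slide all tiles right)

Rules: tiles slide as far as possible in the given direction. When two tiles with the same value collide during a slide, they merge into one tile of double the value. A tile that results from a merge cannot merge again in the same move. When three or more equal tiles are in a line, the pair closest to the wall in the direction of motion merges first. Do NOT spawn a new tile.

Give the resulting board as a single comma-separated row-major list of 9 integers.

Answer: 0, 0, 64, 0, 0, 0, 0, 8, 16

Derivation:
Slide right:
row 0: [0, 64, 0] -> [0, 0, 64]
row 1: [0, 0, 0] -> [0, 0, 0]
row 2: [8, 16, 0] -> [0, 8, 16]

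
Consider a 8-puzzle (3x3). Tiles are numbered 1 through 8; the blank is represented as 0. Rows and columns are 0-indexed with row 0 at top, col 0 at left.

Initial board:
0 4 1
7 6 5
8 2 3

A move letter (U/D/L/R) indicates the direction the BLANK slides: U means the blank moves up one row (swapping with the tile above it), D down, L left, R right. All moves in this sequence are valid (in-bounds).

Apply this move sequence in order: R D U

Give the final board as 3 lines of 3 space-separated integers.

After move 1 (R):
4 0 1
7 6 5
8 2 3

After move 2 (D):
4 6 1
7 0 5
8 2 3

After move 3 (U):
4 0 1
7 6 5
8 2 3

Answer: 4 0 1
7 6 5
8 2 3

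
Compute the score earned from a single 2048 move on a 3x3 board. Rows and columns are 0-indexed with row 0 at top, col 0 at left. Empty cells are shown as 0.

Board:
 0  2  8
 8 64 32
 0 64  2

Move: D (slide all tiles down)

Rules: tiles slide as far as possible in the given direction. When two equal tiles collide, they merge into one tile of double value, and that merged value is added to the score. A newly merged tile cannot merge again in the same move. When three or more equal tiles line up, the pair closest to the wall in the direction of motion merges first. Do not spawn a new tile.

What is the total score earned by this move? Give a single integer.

Slide down:
col 0: [0, 8, 0] -> [0, 0, 8]  score +0 (running 0)
col 1: [2, 64, 64] -> [0, 2, 128]  score +128 (running 128)
col 2: [8, 32, 2] -> [8, 32, 2]  score +0 (running 128)
Board after move:
  0   0   8
  0   2  32
  8 128   2

Answer: 128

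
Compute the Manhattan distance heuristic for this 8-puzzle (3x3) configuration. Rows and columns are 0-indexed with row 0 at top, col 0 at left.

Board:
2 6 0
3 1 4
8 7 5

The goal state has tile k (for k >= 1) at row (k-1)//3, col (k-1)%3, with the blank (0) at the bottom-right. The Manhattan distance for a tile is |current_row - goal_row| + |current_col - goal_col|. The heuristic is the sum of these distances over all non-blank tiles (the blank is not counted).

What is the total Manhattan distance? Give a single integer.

Answer: 14

Derivation:
Tile 2: (0,0)->(0,1) = 1
Tile 6: (0,1)->(1,2) = 2
Tile 3: (1,0)->(0,2) = 3
Tile 1: (1,1)->(0,0) = 2
Tile 4: (1,2)->(1,0) = 2
Tile 8: (2,0)->(2,1) = 1
Tile 7: (2,1)->(2,0) = 1
Tile 5: (2,2)->(1,1) = 2
Sum: 1 + 2 + 3 + 2 + 2 + 1 + 1 + 2 = 14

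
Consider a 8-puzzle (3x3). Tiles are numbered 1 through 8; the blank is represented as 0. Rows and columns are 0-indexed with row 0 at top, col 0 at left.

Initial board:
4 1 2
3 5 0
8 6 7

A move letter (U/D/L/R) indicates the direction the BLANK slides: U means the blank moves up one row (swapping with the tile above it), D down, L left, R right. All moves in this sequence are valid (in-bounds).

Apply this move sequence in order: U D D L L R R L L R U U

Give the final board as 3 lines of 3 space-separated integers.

Answer: 4 0 2
3 1 7
8 5 6

Derivation:
After move 1 (U):
4 1 0
3 5 2
8 6 7

After move 2 (D):
4 1 2
3 5 0
8 6 7

After move 3 (D):
4 1 2
3 5 7
8 6 0

After move 4 (L):
4 1 2
3 5 7
8 0 6

After move 5 (L):
4 1 2
3 5 7
0 8 6

After move 6 (R):
4 1 2
3 5 7
8 0 6

After move 7 (R):
4 1 2
3 5 7
8 6 0

After move 8 (L):
4 1 2
3 5 7
8 0 6

After move 9 (L):
4 1 2
3 5 7
0 8 6

After move 10 (R):
4 1 2
3 5 7
8 0 6

After move 11 (U):
4 1 2
3 0 7
8 5 6

After move 12 (U):
4 0 2
3 1 7
8 5 6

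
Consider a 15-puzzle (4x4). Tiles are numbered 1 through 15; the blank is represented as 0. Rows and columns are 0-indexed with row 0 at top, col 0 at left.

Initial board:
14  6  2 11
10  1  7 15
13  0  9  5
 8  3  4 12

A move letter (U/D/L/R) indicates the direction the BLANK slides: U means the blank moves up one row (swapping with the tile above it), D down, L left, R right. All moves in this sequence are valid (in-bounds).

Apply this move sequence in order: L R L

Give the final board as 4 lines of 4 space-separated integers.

After move 1 (L):
14  6  2 11
10  1  7 15
 0 13  9  5
 8  3  4 12

After move 2 (R):
14  6  2 11
10  1  7 15
13  0  9  5
 8  3  4 12

After move 3 (L):
14  6  2 11
10  1  7 15
 0 13  9  5
 8  3  4 12

Answer: 14  6  2 11
10  1  7 15
 0 13  9  5
 8  3  4 12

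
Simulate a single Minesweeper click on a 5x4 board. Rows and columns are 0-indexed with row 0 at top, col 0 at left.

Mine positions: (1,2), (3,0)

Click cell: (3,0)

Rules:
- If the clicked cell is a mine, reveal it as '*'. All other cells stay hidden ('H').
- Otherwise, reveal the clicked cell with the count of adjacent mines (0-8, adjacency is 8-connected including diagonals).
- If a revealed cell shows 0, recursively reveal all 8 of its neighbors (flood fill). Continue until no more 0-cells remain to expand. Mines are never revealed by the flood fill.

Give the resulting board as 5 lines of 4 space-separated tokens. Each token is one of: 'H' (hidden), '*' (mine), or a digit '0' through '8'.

H H H H
H H H H
H H H H
* H H H
H H H H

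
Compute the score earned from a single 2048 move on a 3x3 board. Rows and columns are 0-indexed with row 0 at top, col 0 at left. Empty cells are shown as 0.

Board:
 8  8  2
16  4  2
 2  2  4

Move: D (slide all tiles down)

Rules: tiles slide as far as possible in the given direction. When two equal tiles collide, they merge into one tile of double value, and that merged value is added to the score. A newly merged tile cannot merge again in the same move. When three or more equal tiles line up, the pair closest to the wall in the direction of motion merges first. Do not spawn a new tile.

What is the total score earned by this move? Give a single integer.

Slide down:
col 0: [8, 16, 2] -> [8, 16, 2]  score +0 (running 0)
col 1: [8, 4, 2] -> [8, 4, 2]  score +0 (running 0)
col 2: [2, 2, 4] -> [0, 4, 4]  score +4 (running 4)
Board after move:
 8  8  0
16  4  4
 2  2  4

Answer: 4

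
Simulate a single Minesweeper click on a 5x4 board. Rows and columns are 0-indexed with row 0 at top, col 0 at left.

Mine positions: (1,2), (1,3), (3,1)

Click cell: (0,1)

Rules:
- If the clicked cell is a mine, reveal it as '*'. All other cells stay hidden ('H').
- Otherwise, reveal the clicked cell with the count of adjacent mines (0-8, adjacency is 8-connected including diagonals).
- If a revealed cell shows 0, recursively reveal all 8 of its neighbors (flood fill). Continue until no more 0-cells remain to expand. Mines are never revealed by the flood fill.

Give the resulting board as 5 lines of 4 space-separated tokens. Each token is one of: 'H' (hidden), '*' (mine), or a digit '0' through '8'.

H 1 H H
H H H H
H H H H
H H H H
H H H H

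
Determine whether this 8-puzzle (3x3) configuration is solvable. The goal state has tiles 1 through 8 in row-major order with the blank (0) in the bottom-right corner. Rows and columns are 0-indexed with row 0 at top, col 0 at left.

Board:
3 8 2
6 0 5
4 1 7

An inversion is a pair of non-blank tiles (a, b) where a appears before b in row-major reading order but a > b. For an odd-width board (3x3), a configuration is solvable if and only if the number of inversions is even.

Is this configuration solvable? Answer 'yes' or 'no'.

Answer: no

Derivation:
Inversions (pairs i<j in row-major order where tile[i] > tile[j] > 0): 15
15 is odd, so the puzzle is not solvable.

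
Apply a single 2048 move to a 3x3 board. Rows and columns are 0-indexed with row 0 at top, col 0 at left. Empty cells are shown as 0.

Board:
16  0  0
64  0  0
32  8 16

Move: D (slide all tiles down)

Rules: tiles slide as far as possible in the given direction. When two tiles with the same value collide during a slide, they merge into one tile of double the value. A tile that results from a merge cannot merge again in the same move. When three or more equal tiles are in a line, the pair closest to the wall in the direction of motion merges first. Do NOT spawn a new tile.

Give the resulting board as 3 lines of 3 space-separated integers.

Answer: 16  0  0
64  0  0
32  8 16

Derivation:
Slide down:
col 0: [16, 64, 32] -> [16, 64, 32]
col 1: [0, 0, 8] -> [0, 0, 8]
col 2: [0, 0, 16] -> [0, 0, 16]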